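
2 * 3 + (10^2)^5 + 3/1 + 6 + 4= 10000000019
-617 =-617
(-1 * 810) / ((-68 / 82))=16605 / 17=976.76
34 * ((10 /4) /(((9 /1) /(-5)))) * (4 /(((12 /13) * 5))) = -1105 /27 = -40.93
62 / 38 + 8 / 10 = 231 / 95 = 2.43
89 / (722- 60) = 89 / 662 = 0.13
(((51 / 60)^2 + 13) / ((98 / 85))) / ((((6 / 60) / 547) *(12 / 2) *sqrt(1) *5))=51042211 / 23520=2170.16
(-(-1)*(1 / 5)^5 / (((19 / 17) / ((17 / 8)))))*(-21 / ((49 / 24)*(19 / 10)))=-5202 / 1579375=-0.00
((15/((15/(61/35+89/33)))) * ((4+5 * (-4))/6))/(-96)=1282/10395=0.12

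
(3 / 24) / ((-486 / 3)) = -1 / 1296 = -0.00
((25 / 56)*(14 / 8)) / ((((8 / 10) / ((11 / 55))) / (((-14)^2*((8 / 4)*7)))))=8575 / 16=535.94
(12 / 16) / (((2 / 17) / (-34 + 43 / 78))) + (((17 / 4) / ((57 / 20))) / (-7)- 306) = -43110079 / 82992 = -519.45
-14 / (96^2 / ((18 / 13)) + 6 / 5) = -35 / 16643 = -0.00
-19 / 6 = -3.17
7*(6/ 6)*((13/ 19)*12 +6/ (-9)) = 3010/ 57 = 52.81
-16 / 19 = -0.84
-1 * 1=-1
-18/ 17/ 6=-0.18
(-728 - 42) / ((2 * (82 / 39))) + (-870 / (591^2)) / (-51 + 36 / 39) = -1138046255515 / 6215106114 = -183.11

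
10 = 10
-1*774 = -774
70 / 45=14 / 9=1.56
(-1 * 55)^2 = 3025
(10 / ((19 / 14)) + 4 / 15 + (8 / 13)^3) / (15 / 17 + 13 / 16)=1340033024 / 288652845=4.64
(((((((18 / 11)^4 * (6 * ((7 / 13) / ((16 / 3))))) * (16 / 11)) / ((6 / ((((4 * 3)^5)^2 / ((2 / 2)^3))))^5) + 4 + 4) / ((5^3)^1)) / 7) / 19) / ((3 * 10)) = 773992264657682838221511127667885265935054328906981034364 / 522107210625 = 1482439332203740790314260000000000000000000000.00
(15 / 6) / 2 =1.25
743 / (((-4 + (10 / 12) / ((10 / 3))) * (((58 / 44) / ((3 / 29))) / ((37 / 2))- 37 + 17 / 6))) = 2419208 / 408765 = 5.92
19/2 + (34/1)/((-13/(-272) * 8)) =2559/26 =98.42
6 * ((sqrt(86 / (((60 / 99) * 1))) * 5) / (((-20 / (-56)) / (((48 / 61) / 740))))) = 504 * sqrt(14190) / 56425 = 1.06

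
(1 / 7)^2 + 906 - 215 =33860 / 49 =691.02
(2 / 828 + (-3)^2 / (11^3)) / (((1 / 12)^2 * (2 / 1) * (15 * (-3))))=-0.01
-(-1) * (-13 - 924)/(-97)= 937/97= 9.66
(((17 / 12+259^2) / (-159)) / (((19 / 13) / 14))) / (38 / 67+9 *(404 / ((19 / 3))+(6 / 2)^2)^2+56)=-1024750997 / 12105522558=-0.08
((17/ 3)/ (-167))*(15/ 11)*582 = -49470/ 1837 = -26.93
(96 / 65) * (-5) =-96 / 13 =-7.38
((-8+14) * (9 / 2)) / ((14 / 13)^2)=4563 / 196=23.28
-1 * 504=-504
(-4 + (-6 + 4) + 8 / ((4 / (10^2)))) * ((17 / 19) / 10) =1649 / 95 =17.36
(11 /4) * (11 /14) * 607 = 73447 /56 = 1311.55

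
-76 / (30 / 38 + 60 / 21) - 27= -23203 / 485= -47.84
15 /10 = 3 /2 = 1.50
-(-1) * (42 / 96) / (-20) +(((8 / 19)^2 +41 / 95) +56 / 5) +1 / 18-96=-87496823 / 1039680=-84.16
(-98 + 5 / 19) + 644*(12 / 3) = 47087 / 19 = 2478.26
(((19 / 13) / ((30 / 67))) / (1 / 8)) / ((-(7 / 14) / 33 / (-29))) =3248696 / 65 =49979.94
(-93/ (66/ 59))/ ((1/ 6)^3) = -197532/ 11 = -17957.45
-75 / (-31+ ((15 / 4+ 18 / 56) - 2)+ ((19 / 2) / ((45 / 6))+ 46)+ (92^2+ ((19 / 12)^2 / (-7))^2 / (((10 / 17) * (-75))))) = -0.01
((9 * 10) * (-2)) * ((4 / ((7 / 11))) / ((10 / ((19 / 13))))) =-15048 / 91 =-165.36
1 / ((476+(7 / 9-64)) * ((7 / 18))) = 162 / 26005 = 0.01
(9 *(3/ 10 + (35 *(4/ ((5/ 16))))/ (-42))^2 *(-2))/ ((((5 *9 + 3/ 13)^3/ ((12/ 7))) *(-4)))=212496037/ 23718038400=0.01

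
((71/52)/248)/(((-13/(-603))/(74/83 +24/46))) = 57754737/160020016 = 0.36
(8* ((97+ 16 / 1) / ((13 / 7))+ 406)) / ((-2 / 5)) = -121380 / 13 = -9336.92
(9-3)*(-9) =-54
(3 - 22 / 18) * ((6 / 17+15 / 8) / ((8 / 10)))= 4.95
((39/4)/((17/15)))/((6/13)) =2535/136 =18.64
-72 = -72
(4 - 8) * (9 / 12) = -3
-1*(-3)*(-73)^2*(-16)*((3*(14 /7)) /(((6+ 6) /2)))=-255792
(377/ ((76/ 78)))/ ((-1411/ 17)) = -14703/ 3154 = -4.66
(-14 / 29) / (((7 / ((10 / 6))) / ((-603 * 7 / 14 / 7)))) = 1005 / 203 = 4.95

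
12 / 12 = 1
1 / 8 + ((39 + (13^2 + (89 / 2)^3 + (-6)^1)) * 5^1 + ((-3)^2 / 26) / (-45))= 114820093 / 260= 441615.74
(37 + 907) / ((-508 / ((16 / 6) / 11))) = -1888 / 4191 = -0.45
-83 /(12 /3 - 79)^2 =-83 /5625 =-0.01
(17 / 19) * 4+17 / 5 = 663 / 95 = 6.98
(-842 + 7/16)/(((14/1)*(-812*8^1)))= 13465/1455104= 0.01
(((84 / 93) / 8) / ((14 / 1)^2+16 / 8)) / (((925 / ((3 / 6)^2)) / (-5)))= -7 / 9084240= -0.00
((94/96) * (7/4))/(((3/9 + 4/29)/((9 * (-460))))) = -9874935/656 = -15053.25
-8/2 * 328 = -1312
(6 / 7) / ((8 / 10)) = 15 / 14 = 1.07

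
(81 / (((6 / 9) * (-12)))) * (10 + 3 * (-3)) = -10.12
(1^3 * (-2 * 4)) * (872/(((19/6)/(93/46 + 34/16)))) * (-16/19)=63872256/8303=7692.67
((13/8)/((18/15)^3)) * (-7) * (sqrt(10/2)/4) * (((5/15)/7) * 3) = -1625 * sqrt(5)/6912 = -0.53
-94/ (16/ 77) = -3619/ 8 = -452.38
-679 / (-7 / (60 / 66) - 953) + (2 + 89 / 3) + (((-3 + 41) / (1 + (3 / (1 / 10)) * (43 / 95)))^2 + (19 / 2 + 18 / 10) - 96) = -1006913626333 / 22114065090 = -45.53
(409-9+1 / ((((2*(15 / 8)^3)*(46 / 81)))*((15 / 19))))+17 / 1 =5996807 / 14375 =417.17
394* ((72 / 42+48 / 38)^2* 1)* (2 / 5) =123571008 / 88445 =1397.15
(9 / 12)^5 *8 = 243 / 128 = 1.90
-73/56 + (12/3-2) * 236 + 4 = 26583/56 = 474.70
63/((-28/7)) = -63/4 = -15.75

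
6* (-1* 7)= -42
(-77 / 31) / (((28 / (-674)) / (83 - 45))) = 2272.03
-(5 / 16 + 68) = -1093 / 16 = -68.31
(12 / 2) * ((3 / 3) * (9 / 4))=27 / 2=13.50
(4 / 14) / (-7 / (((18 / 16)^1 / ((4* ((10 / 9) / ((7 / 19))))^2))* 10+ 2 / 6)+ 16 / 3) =-0.02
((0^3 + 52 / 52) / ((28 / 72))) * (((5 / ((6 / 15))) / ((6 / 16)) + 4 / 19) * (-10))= -114720 / 133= -862.56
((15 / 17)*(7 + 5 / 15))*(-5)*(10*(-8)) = 44000 / 17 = 2588.24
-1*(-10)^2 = -100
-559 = -559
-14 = -14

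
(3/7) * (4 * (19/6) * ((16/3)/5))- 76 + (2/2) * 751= 71483/105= 680.79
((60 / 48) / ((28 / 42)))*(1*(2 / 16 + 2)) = 3.98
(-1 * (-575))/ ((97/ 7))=4025/ 97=41.49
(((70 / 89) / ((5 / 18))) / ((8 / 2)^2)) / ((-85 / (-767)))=48321 / 30260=1.60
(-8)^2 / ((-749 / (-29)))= 1856 / 749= 2.48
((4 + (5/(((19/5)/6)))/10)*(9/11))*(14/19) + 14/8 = 73661/15884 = 4.64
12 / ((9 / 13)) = 52 / 3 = 17.33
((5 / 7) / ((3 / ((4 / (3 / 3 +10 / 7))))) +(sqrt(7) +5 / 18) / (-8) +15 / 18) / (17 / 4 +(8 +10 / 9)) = 2915 / 32708 - 9 * sqrt(7) / 962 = 0.06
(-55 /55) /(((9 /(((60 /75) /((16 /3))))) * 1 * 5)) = -1 /300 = -0.00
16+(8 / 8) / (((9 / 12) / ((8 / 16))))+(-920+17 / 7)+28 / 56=-37817 / 42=-900.40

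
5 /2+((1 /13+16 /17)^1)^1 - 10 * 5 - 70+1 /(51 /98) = -151907 /1326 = -114.56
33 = 33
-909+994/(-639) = -910.56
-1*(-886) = 886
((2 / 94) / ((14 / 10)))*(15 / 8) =75 / 2632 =0.03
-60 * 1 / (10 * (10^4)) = -3 / 5000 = -0.00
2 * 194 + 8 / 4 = 390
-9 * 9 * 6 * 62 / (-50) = 15066 / 25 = 602.64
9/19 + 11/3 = 236/57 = 4.14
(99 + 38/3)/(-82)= -335/246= -1.36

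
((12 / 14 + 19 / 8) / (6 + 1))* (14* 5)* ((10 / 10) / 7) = 905 / 196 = 4.62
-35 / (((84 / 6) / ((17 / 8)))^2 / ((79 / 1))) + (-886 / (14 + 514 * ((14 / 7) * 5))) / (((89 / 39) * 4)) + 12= -7085841633 / 137000192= -51.72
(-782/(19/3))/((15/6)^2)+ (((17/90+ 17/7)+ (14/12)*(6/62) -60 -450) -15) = -502823437/927675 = -542.03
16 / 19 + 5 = 111 / 19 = 5.84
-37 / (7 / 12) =-444 / 7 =-63.43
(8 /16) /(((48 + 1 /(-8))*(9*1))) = 4 /3447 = 0.00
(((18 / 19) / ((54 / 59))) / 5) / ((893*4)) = 59 / 1018020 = 0.00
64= 64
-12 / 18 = -2 / 3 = -0.67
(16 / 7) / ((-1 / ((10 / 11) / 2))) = -1.04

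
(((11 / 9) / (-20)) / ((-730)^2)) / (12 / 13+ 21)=-143 / 27337770000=-0.00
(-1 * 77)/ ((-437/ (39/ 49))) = 429/ 3059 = 0.14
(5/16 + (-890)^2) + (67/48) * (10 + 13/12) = 456258691/576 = 792115.78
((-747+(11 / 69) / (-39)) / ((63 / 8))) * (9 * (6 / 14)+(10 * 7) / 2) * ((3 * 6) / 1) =-8748338176 / 131859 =-66346.16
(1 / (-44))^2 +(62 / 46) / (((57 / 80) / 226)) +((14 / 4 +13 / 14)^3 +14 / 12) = 149604717355 / 290188976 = 515.54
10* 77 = 770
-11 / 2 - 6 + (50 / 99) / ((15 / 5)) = -6731 / 594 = -11.33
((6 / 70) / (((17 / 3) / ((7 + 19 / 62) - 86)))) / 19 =-369 / 5890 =-0.06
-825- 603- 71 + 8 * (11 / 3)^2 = -12523 / 9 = -1391.44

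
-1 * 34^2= -1156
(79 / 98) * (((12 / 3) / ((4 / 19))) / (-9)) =-1501 / 882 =-1.70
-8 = -8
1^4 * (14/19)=14/19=0.74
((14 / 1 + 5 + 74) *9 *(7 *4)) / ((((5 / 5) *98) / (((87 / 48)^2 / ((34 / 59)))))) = 41531103 / 30464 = 1363.28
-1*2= -2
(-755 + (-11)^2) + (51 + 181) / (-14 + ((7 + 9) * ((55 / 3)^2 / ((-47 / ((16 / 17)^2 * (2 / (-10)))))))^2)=-1878602639881814 / 2965829940137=-633.42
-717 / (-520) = 717 / 520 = 1.38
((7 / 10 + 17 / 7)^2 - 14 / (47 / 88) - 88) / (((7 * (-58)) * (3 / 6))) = 829277 / 1612100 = 0.51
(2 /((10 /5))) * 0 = 0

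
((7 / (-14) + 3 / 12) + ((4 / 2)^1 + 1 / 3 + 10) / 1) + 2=169 / 12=14.08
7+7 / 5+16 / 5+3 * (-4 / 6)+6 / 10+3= 66 / 5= 13.20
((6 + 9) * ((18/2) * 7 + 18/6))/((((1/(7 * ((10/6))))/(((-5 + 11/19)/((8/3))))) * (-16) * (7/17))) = 2906.50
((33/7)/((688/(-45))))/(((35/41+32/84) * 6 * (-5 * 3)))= 4059/1462688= 0.00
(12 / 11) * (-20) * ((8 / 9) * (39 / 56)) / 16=-65 / 77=-0.84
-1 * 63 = -63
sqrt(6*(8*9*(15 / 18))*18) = 36*sqrt(5) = 80.50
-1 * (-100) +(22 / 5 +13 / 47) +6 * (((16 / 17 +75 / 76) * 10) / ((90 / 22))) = 30275666 / 227715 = 132.95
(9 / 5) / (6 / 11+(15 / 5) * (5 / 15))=99 / 85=1.16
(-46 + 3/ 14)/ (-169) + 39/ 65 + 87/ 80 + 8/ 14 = 47885/ 18928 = 2.53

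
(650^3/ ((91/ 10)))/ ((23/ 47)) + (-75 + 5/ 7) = 9928738040/ 161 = 61669180.37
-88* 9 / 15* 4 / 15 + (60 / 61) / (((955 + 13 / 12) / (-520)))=-255708256 / 17496325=-14.61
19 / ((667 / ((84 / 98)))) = 114 / 4669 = 0.02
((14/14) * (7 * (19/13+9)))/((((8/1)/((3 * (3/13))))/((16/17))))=1008/169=5.96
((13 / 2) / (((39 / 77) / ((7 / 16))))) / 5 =539 / 480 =1.12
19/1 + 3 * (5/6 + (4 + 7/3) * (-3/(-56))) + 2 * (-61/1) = -5571/56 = -99.48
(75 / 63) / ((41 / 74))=1850 / 861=2.15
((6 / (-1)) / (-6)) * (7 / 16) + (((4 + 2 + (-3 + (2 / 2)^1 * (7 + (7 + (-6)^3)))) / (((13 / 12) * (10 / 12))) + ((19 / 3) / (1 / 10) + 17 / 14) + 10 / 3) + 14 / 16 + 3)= -3237503 / 21840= -148.24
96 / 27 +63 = 599 / 9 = 66.56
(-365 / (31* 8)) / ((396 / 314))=-57305 / 49104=-1.17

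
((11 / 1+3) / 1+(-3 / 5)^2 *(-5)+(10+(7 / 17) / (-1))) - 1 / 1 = 1767 / 85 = 20.79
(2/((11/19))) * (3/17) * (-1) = -114/187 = -0.61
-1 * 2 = -2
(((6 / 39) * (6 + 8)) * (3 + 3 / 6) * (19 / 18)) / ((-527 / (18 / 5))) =-1862 / 34255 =-0.05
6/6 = 1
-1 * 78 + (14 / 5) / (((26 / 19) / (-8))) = -6134 / 65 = -94.37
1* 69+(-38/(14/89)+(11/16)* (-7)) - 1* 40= -24347/112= -217.38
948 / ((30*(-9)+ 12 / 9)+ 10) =-711 / 194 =-3.66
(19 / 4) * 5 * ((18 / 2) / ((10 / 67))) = 11457 / 8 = 1432.12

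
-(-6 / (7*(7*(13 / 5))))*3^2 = 270 / 637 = 0.42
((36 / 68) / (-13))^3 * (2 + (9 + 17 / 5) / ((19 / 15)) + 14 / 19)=-10206 / 12063727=-0.00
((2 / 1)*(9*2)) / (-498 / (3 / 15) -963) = -0.01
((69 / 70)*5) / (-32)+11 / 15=3893 / 6720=0.58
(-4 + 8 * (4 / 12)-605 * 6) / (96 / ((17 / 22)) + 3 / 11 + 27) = -23.97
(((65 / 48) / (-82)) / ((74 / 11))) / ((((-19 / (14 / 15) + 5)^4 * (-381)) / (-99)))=-3776773 / 329331390929500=-0.00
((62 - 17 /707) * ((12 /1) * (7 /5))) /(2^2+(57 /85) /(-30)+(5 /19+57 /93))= 17549584840 /81810303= 214.52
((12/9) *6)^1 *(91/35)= 104/5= 20.80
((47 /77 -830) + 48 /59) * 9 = -33877989 /4543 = -7457.18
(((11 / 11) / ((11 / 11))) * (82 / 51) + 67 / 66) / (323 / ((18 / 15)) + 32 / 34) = 2943 / 303061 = 0.01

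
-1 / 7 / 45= -1 / 315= -0.00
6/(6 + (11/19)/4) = 456/467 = 0.98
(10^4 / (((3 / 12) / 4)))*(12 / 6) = 320000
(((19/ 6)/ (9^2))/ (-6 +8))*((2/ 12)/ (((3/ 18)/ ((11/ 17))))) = 0.01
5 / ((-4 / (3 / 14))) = -0.27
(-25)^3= -15625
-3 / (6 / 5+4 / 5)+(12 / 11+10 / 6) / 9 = -709 / 594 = -1.19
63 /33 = 21 /11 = 1.91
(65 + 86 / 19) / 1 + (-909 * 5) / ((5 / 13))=-223202 / 19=-11747.47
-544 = -544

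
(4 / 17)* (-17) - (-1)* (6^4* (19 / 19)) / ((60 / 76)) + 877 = 12573 / 5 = 2514.60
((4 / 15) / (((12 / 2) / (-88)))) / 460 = -44 / 5175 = -0.01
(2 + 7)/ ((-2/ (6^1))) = -27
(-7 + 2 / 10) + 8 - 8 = -34 / 5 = -6.80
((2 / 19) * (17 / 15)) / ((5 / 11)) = 374 / 1425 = 0.26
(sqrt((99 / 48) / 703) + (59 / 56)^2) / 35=sqrt(23199) / 98420 + 3481 / 109760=0.03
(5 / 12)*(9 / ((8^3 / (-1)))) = -15 / 2048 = -0.01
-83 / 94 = -0.88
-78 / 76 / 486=-13 / 6156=-0.00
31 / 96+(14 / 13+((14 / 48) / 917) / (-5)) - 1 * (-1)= 653891 / 272480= 2.40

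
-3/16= -0.19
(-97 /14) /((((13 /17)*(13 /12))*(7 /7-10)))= 3298 /3549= 0.93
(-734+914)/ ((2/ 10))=900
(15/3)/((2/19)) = 95/2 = 47.50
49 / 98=0.50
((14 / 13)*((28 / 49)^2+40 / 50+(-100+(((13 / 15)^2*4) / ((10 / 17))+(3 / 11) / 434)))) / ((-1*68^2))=3525129347 / 161423262000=0.02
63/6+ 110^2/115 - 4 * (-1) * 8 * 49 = 77451/46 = 1683.72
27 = 27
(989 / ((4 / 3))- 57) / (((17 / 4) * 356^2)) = 2739 / 2154512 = 0.00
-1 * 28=-28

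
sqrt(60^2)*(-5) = -300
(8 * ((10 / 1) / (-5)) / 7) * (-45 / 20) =36 / 7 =5.14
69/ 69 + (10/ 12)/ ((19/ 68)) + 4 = 455/ 57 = 7.98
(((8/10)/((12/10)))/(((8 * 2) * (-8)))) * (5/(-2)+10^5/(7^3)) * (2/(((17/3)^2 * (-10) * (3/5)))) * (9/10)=356913/25376512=0.01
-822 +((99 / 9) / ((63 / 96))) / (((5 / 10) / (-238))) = -26402 / 3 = -8800.67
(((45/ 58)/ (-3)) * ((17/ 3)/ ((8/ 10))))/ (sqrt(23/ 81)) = -3825 * sqrt(23)/ 5336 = -3.44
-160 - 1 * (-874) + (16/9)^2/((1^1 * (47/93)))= 914002/1269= 720.25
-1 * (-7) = 7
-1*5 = -5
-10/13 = -0.77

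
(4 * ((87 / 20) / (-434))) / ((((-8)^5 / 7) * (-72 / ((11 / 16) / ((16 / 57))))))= -6061 / 20803747840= -0.00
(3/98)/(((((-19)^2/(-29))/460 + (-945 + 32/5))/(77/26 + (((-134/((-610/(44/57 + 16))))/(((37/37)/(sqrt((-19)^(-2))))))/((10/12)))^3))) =-25817411622328984759089/266164092466688840485140625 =-0.00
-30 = -30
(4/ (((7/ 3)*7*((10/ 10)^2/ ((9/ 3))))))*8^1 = 288/ 49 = 5.88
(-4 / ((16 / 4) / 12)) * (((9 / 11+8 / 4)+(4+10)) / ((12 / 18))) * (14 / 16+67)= -904095 / 44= -20547.61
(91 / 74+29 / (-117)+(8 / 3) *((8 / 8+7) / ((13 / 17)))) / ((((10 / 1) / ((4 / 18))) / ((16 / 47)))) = 2000296 / 9155835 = 0.22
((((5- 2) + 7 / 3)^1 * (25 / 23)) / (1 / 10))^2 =16000000 / 4761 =3360.64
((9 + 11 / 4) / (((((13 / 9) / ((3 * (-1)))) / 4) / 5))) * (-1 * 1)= 6345 / 13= 488.08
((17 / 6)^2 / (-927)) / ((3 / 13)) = -3757 / 100116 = -0.04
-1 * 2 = -2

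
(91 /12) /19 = 91 /228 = 0.40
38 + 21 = 59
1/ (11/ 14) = 14/ 11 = 1.27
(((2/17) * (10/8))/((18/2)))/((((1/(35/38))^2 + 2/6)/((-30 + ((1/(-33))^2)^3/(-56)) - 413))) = -28033895203083875/5856177003046128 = -4.79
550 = 550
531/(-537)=-0.99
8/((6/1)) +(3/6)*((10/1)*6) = 94/3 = 31.33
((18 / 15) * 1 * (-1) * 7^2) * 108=-31752 / 5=-6350.40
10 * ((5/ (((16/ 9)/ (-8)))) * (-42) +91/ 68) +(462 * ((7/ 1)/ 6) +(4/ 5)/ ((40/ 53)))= 4251463/ 425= 10003.44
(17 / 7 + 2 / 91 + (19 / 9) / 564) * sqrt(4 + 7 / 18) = 1133677 * sqrt(158) / 2771496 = 5.14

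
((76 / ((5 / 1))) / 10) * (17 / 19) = 1.36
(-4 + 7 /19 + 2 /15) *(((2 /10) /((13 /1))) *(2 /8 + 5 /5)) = -997 /14820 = -0.07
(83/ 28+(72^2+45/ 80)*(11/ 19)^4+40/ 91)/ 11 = 15880960617/ 298174448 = 53.26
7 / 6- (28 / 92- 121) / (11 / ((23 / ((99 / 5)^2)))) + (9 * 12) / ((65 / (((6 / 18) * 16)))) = 149571607 / 14015430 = 10.67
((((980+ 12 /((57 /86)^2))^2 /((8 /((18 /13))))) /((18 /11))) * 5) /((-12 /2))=-4091020909855 /45742671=-89435.55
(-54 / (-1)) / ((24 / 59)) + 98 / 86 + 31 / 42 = 486275 / 3612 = 134.63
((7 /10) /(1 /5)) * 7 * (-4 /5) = -98 /5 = -19.60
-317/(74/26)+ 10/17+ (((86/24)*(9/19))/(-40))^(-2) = 4653305033/10467189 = 444.56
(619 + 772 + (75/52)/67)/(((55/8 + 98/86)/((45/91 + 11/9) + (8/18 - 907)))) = -102954260650114/655567731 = -157045.96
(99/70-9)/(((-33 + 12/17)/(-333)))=-333999/4270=-78.22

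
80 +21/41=3301/41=80.51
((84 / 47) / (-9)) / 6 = -0.03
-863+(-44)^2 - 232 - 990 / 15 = 775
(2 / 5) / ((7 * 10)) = 1 / 175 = 0.01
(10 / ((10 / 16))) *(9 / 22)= 72 / 11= 6.55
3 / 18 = 1 / 6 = 0.17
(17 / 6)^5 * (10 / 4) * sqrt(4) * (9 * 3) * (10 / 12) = 35496425 / 1728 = 20541.91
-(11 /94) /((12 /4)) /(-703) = 11 /198246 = 0.00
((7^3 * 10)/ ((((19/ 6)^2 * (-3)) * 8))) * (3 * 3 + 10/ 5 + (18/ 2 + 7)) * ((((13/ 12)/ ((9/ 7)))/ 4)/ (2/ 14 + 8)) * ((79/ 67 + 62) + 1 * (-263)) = 3656446885/ 1838212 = 1989.13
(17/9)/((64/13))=221/576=0.38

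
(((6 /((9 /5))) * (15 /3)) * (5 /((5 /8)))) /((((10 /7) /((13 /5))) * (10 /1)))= 364 /15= 24.27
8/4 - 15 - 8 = -21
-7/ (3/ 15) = -35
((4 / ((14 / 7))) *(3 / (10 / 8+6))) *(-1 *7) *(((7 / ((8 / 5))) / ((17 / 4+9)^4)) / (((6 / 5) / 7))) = -1097600 / 228823949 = -0.00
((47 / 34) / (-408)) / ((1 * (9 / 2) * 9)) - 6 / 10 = -1685683 / 2809080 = -0.60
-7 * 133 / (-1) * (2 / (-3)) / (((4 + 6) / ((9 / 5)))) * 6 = -16758 / 25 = -670.32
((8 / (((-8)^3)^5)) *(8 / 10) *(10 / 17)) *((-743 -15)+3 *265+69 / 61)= -0.00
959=959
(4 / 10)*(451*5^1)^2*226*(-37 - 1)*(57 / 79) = -995680439160 / 79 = -12603549862.78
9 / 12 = 3 / 4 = 0.75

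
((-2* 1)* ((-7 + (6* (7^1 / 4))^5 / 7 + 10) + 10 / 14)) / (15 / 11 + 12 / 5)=-224671315 / 23184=-9690.79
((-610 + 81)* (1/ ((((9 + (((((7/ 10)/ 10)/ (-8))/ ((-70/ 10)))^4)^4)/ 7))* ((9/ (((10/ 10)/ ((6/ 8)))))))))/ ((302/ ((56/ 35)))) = -333536588403058933760000000000000000000000000000000/ 1032816132044410060800000000000000000000000000004077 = -0.32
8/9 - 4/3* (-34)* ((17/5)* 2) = 13912/45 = 309.16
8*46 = 368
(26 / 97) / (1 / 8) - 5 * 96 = -46352 / 97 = -477.86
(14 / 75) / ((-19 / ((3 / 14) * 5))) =-1 / 95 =-0.01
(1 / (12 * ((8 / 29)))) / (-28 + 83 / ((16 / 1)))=-29 / 2190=-0.01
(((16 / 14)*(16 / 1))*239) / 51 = 30592 / 357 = 85.69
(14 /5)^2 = 196 /25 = 7.84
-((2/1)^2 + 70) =-74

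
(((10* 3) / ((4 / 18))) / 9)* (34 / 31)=510 / 31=16.45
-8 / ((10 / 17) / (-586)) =7969.60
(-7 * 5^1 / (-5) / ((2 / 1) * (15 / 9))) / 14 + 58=1163 / 20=58.15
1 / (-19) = -1 / 19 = -0.05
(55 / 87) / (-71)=-55 / 6177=-0.01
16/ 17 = 0.94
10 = 10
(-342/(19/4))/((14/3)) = -108/7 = -15.43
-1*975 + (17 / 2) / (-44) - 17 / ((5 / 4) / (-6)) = -393181 / 440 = -893.59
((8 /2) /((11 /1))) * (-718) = -2872 /11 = -261.09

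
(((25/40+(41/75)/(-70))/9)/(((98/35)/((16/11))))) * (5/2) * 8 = 51844/72765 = 0.71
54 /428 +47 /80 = 6109 /8560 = 0.71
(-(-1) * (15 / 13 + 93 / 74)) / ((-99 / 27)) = -6957 / 10582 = -0.66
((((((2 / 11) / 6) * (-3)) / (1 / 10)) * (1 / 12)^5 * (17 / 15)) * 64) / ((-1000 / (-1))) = -0.00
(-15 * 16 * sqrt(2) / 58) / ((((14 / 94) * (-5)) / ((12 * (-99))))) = -1340064 * sqrt(2) / 203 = -9335.65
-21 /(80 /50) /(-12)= 35 /32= 1.09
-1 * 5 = -5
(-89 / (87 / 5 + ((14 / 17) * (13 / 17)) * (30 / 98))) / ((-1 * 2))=900235 / 355902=2.53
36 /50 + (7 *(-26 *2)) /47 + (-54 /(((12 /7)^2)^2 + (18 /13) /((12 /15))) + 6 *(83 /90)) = -1698335513 /253479225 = -6.70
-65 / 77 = -0.84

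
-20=-20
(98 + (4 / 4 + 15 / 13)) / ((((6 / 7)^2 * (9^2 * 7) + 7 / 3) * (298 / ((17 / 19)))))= 232407 / 323755991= 0.00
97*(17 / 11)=1649 / 11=149.91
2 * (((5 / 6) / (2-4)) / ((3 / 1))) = -5 / 18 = -0.28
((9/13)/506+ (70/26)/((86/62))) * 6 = 1648191/141427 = 11.65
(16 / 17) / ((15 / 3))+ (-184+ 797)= 52121 / 85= 613.19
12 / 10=6 / 5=1.20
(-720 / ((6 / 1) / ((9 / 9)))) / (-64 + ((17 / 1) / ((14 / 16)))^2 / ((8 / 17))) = -0.16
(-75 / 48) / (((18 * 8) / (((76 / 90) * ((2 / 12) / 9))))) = -0.00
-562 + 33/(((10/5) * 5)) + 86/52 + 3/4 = -144637/260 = -556.30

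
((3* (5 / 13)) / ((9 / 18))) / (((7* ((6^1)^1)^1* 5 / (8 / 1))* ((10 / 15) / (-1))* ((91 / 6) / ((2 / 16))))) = -9 / 8281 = -0.00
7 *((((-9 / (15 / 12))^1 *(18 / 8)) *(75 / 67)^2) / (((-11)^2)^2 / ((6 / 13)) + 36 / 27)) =-425250 / 94937861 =-0.00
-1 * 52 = -52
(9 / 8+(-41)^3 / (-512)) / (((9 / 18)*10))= 27.15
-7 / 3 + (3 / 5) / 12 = -137 / 60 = -2.28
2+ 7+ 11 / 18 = 173 / 18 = 9.61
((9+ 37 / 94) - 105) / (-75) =8987 / 7050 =1.27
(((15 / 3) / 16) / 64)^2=25 / 1048576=0.00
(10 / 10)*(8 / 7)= 8 / 7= 1.14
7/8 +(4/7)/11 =571/616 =0.93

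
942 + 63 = 1005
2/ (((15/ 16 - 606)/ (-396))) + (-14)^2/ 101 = 1059116/ 325927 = 3.25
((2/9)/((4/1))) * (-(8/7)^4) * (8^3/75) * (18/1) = -2097152/180075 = -11.65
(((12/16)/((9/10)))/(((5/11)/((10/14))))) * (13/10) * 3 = 143/28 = 5.11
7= 7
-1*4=-4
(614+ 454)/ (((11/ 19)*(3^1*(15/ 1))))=6764/ 165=40.99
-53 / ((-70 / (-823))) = -43619 / 70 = -623.13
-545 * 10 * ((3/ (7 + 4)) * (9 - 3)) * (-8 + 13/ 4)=42361.36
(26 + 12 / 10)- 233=-1029 / 5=-205.80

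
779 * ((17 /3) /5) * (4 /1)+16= 53212 /15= 3547.47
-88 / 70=-44 / 35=-1.26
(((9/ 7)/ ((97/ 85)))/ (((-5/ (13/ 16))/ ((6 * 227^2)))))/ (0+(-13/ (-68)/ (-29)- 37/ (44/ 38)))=1667429023689/ 941502758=1771.03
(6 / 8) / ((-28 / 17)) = -51 / 112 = -0.46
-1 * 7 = -7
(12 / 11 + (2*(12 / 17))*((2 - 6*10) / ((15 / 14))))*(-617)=43459012 / 935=46480.23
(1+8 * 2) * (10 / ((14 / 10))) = 121.43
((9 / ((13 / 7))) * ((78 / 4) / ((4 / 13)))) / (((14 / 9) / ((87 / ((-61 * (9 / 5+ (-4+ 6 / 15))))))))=152685 / 976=156.44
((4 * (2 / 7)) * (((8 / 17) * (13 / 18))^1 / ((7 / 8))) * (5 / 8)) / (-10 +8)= -1040 / 7497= -0.14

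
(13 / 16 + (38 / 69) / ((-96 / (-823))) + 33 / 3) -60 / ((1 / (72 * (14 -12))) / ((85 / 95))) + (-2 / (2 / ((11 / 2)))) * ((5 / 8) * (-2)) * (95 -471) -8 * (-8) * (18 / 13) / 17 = -17894562743 / 1738386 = -10293.78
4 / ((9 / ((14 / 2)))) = 28 / 9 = 3.11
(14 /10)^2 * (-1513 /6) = -74137 /150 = -494.25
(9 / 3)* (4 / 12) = 1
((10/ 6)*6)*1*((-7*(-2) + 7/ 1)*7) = 1470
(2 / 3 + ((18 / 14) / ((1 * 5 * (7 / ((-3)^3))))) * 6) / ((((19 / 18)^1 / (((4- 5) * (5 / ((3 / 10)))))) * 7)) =77680 / 6517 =11.92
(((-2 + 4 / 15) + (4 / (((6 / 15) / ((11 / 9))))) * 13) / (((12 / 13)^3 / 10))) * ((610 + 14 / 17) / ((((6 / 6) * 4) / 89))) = 6598847684 / 243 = 27155751.79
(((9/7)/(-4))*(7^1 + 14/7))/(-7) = 81/196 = 0.41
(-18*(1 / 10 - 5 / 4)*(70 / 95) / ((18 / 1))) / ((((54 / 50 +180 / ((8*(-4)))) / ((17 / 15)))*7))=-1564 / 51813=-0.03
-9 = -9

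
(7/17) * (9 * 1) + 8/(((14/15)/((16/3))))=5881/119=49.42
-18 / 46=-9 / 23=-0.39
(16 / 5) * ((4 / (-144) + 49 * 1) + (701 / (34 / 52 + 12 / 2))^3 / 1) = 3742001.48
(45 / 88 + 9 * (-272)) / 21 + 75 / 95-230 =-4046747 / 11704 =-345.76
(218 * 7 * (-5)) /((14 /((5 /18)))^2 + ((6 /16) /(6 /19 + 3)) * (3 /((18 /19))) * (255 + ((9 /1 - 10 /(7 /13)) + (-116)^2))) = -224322000 /218945329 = -1.02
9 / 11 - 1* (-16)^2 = -2807 / 11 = -255.18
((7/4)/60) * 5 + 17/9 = 293/144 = 2.03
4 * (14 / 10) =28 / 5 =5.60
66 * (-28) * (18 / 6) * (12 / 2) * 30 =-997920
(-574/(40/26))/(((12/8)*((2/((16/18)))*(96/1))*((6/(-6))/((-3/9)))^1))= -3731/9720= -0.38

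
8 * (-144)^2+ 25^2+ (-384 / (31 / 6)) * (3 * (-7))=5210287 / 31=168073.77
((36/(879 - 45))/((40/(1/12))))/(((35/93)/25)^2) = 43245/108976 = 0.40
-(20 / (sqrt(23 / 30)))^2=-12000 / 23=-521.74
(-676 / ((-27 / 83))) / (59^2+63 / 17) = 238459 / 399870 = 0.60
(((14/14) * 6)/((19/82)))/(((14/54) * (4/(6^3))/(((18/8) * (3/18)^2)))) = 89667/266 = 337.09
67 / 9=7.44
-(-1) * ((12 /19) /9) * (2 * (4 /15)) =0.04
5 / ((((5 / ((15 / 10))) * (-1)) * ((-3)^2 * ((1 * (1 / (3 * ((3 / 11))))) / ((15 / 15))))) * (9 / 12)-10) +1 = 13 / 15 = 0.87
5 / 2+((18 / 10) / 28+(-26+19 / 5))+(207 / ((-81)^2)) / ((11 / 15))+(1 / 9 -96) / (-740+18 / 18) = -5382447463 / 276548580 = -19.46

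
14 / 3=4.67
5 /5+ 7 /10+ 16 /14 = 2.84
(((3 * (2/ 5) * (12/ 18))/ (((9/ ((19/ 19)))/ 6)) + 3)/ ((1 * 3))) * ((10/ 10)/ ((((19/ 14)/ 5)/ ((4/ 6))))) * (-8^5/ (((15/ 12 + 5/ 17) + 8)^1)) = -3306684416/ 332937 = -9931.86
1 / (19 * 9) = 1 / 171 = 0.01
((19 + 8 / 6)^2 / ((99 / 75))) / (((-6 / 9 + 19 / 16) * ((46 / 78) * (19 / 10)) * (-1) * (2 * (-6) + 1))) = 7739680 / 158631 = 48.79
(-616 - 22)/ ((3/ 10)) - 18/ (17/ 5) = -108730/ 51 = -2131.96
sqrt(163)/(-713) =-sqrt(163)/713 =-0.02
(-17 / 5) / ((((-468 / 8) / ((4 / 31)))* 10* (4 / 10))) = 34 / 18135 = 0.00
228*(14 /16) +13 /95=37931 /190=199.64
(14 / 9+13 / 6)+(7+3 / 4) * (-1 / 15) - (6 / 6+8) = -1043 / 180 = -5.79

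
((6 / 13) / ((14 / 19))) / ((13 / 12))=0.58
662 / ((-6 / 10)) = -3310 / 3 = -1103.33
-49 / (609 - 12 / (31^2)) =-47089 / 585237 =-0.08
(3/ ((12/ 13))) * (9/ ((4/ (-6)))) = -351/ 8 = -43.88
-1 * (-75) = 75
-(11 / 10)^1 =-1.10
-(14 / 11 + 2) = -3.27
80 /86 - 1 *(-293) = 12639 /43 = 293.93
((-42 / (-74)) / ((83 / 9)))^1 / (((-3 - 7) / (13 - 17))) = 378 / 15355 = 0.02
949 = 949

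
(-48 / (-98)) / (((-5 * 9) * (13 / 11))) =-88 / 9555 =-0.01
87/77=1.13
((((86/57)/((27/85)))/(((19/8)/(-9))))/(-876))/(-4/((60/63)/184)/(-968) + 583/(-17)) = -37591675/61281318906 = -0.00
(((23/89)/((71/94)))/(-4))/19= -0.00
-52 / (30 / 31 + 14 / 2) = -124 / 19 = -6.53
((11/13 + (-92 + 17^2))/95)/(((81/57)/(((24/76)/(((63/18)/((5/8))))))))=1286/15561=0.08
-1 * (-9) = 9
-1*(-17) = 17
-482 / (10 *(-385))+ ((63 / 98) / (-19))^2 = 0.13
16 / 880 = 1 / 55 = 0.02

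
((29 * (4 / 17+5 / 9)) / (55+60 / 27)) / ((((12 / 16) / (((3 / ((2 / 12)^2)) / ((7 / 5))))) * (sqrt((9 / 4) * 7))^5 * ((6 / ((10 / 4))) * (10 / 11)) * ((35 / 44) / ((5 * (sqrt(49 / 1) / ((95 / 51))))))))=108694784 * sqrt(7) / 634332195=0.45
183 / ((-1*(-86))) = 183 / 86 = 2.13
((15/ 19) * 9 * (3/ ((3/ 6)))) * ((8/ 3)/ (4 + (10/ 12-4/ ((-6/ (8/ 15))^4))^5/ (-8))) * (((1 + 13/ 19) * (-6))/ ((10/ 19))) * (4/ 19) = -49238545109180561644050000000000000000000/ 423230545429241842823204452314825883073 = -116.34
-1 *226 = -226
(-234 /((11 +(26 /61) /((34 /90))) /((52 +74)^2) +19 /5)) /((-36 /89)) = 47620419210 /312867713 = 152.21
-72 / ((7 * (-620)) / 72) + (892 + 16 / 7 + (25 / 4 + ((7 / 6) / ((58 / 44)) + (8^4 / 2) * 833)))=644486248183 / 377580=1706886.62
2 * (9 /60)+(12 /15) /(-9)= 19 /90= 0.21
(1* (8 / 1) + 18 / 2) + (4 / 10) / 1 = 87 / 5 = 17.40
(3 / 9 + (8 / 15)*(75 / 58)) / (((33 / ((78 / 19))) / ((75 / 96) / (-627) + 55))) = 1276743715 / 182411856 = 7.00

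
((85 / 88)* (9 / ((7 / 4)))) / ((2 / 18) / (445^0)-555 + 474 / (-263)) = -1810755 / 202923952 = -0.01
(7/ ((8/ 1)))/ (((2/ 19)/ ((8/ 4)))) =133/ 8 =16.62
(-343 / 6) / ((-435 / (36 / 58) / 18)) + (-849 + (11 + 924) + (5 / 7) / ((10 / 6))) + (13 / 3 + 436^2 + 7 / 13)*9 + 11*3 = 654733703644 / 382655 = 1711028.74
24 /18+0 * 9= 4 /3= 1.33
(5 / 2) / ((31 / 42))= 105 / 31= 3.39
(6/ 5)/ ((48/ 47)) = 47/ 40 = 1.18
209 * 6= 1254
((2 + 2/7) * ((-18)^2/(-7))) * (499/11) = -2586816/539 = -4799.29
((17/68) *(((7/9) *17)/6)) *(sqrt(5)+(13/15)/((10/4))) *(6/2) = 4.27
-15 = -15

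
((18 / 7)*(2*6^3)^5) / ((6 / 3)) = 135413275557888 / 7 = 19344753651126.86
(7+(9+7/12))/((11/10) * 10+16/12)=199/148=1.34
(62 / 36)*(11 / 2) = 9.47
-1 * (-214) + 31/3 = 673/3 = 224.33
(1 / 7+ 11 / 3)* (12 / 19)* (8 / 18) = 1280 / 1197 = 1.07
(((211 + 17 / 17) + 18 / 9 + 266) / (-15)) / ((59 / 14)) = -448 / 59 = -7.59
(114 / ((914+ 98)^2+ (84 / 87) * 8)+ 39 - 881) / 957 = -12503866747 / 14211641400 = -0.88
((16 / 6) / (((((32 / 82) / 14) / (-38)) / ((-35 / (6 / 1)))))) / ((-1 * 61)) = -190855 / 549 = -347.64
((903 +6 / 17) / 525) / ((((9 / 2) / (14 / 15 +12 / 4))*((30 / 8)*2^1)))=1208084 / 6024375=0.20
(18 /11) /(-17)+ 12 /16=0.65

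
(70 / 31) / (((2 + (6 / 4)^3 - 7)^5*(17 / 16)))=-36700160 / 195671411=-0.19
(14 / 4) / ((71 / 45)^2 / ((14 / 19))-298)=-99225 / 8352521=-0.01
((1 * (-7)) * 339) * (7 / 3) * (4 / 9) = -22148 / 9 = -2460.89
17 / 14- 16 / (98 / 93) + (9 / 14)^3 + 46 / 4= -6047 / 2744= -2.20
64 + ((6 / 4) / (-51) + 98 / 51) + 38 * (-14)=-47543 / 102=-466.11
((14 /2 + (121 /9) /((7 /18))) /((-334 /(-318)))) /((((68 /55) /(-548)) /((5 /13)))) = -6747.40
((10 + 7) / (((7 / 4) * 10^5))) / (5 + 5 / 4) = 17 / 1093750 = 0.00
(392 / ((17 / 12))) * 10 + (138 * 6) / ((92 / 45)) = 53925 / 17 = 3172.06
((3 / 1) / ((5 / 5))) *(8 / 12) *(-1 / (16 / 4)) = -1 / 2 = -0.50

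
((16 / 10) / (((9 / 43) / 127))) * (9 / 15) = 43688 / 75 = 582.51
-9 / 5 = -1.80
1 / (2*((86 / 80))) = 20 / 43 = 0.47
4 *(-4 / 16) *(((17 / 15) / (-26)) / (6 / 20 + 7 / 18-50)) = -51 / 57694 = -0.00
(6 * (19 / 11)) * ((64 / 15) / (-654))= -1216 / 17985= -0.07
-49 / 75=-0.65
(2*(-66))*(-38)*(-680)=-3410880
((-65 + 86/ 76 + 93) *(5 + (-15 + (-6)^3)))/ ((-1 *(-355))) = -18.55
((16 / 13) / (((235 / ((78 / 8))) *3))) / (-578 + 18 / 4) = -8 / 269545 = -0.00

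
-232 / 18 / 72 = -29 / 162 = -0.18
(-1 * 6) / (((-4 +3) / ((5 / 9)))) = 10 / 3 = 3.33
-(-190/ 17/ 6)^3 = 857375/ 132651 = 6.46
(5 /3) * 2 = 10 /3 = 3.33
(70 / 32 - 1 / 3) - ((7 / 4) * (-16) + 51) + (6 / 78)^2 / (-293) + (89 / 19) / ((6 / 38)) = 20252405 / 2376816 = 8.52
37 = 37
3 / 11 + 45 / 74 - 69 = -55449 / 814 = -68.12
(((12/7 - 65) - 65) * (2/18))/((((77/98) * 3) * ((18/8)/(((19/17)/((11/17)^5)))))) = -11400282416/430489323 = -26.48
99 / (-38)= -99 / 38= -2.61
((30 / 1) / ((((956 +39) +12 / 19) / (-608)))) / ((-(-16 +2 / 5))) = -288800 / 245921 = -1.17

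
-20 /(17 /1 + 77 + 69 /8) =-160 /821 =-0.19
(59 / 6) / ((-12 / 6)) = -59 / 12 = -4.92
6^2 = 36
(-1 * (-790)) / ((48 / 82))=16195 / 12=1349.58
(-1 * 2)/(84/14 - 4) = -1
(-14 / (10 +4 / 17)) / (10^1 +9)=-119 / 1653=-0.07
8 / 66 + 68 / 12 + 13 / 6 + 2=219 / 22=9.95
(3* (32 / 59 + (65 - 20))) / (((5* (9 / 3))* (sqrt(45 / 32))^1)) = 10748* sqrt(10) / 4425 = 7.68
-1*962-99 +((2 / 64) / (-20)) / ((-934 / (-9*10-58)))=-158555877 / 149440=-1061.00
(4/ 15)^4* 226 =1.14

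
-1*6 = -6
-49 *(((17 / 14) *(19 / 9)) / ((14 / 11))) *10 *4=-35530 / 9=-3947.78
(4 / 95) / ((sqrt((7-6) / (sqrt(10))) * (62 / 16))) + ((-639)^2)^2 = 32 * 10^(1 / 4) / 2945 + 166726039041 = 166726039041.02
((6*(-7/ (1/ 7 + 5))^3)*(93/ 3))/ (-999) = 3647119/ 7768224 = 0.47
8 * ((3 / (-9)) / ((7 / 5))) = -40 / 21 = -1.90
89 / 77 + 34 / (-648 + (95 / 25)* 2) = 135944 / 123277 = 1.10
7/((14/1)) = 1/2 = 0.50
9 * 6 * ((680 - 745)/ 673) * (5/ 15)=-1170/ 673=-1.74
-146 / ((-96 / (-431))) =-31463 / 48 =-655.48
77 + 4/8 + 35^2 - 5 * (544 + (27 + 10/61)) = -189505/122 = -1553.32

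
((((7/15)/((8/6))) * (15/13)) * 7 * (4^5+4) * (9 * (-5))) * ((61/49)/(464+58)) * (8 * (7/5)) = -1316868/377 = -3493.02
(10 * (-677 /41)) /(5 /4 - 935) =0.18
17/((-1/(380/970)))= -646/97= -6.66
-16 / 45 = -0.36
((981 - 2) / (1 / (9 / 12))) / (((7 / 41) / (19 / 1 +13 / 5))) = 3251259 / 35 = 92893.11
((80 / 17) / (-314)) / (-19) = 40 / 50711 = 0.00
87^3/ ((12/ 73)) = 16023573/ 4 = 4005893.25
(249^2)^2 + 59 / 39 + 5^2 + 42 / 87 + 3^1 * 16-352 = 4347703931839 / 1131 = 3844123724.00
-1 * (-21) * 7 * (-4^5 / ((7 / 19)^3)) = -21070848 / 7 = -3010121.14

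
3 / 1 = 3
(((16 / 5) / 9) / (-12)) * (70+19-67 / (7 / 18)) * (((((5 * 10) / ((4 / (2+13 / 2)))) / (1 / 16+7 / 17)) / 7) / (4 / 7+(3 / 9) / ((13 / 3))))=175226480 / 1438479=121.81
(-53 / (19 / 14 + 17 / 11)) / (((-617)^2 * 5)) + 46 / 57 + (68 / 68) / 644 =8417826635473 / 10410877199940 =0.81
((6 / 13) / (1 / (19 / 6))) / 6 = 19 / 78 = 0.24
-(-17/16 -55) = 897/16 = 56.06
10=10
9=9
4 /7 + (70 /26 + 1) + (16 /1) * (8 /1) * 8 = 93572 /91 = 1028.26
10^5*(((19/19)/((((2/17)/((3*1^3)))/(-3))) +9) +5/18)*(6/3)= -121000000/9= -13444444.44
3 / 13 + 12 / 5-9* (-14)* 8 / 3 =22011 / 65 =338.63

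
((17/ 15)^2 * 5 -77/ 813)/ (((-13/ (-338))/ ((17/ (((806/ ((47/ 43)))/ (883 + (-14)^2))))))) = 66524704844/ 16255935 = 4092.33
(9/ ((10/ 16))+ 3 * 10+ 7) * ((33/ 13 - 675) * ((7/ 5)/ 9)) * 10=-10484572/ 195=-53767.04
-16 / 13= -1.23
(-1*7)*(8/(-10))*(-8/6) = -112/15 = -7.47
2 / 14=0.14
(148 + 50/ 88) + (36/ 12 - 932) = -34339/ 44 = -780.43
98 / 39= 2.51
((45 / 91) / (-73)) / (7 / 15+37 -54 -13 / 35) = 27 / 67379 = 0.00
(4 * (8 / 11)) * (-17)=-544 / 11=-49.45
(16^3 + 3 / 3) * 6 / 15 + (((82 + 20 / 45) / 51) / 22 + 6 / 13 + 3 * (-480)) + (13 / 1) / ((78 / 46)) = 67934848 / 328185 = 207.00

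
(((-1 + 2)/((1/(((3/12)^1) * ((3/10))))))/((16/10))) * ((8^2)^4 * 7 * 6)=33030144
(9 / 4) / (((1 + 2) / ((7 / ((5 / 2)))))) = 21 / 10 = 2.10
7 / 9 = 0.78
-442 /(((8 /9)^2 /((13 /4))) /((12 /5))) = -698139 /160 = -4363.37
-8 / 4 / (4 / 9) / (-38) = 9 / 76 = 0.12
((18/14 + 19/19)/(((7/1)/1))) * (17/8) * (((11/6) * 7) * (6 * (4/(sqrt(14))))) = 748 * sqrt(14)/49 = 57.12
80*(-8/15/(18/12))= -256/9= -28.44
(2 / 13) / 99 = 2 / 1287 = 0.00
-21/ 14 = -3/ 2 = -1.50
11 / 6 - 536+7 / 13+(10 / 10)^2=-41545 / 78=-532.63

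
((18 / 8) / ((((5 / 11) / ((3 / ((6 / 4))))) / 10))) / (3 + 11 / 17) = 1683 / 62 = 27.15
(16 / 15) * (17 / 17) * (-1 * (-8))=128 / 15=8.53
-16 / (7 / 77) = -176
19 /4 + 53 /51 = 1181 /204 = 5.79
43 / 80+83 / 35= 1629 / 560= 2.91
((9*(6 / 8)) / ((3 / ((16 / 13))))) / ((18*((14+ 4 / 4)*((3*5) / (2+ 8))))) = 4 / 585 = 0.01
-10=-10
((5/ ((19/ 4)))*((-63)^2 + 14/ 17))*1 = 1349740/ 323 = 4178.76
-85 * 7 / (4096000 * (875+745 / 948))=-28203 / 170034176000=-0.00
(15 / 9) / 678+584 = 1187861 / 2034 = 584.00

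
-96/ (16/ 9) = -54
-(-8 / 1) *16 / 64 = 2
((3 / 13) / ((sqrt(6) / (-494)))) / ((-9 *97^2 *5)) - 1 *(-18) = 19 *sqrt(6) / 423405 + 18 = 18.00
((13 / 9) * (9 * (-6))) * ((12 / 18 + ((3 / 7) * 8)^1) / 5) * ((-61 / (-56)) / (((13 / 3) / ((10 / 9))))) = -2623 / 147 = -17.84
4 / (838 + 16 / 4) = 0.00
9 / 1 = 9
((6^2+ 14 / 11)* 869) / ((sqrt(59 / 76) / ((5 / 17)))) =323900* sqrt(1121) / 1003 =10812.17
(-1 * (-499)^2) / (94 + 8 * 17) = -249001 / 230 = -1082.61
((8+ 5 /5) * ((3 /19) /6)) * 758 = 3411 /19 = 179.53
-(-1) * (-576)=-576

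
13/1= 13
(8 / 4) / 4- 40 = -79 / 2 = -39.50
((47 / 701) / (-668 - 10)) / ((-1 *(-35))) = -47 / 16634730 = -0.00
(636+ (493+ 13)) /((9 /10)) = 1268.89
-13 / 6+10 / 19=-187 / 114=-1.64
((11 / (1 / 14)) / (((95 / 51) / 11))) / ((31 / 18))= 528.04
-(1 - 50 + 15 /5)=46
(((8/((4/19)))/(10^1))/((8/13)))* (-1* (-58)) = 7163/20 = 358.15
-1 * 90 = -90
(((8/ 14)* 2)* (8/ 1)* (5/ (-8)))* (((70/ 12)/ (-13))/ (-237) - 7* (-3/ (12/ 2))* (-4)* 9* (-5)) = -33274900/ 9243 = -3600.01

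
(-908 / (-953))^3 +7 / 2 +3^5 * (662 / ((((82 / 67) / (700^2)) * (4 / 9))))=10284812197455314578383 / 70972900514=144911820187.29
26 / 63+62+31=93.41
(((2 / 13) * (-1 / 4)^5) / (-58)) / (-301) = -1 / 116200448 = -0.00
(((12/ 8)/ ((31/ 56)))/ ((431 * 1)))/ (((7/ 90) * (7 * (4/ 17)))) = 0.05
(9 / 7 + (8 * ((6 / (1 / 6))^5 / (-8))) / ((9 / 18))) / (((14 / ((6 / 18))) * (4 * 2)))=-359917.71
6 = 6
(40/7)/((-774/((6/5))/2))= -16/903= -0.02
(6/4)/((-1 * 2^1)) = -3/4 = -0.75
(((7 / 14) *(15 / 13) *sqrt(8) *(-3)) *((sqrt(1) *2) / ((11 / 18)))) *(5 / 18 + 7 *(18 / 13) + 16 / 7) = -164250 *sqrt(2) / 1183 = -196.35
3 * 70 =210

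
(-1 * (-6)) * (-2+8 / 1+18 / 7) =360 / 7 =51.43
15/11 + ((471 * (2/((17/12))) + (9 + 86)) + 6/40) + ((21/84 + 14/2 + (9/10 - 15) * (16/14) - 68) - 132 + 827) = 1805884/1309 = 1379.59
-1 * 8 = -8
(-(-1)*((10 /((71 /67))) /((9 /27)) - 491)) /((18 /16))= -262808 /639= -411.28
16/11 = 1.45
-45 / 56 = -0.80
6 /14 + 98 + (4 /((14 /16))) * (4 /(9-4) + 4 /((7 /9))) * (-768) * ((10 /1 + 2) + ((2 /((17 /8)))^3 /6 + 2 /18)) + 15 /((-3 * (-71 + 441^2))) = -35872542796228157 /140405040510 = -255493.27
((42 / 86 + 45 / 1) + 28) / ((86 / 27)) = 42660 / 1849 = 23.07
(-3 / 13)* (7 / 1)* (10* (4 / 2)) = -420 / 13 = -32.31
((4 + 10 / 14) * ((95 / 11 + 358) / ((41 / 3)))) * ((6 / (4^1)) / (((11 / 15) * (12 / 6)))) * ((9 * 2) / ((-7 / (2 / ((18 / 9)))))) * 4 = -29400570 / 22099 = -1330.40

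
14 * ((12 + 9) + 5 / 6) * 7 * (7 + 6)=83447 / 3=27815.67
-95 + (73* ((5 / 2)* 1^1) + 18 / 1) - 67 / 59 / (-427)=5315857 / 50386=105.50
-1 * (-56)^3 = 175616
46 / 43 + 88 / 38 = 2766 / 817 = 3.39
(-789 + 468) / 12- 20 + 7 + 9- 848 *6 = -20475 / 4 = -5118.75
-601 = -601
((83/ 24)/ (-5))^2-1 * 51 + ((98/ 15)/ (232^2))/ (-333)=-67913879851/ 1344254400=-50.52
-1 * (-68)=68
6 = 6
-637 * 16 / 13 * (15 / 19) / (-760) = 294 / 361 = 0.81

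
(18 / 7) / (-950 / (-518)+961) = 333 / 124687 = 0.00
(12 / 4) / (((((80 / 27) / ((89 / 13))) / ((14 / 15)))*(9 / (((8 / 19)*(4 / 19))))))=7476 / 117325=0.06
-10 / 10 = -1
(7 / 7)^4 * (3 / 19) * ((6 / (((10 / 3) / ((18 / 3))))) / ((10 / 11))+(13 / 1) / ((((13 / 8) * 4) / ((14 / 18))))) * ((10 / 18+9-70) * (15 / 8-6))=2261204 / 4275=528.94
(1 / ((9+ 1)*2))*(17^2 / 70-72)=-4751 / 1400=-3.39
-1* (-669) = 669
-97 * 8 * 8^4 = -3178496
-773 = -773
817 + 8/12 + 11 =2486/3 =828.67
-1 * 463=-463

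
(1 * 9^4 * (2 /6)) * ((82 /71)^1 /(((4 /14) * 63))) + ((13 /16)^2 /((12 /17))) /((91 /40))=26858999 /190848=140.74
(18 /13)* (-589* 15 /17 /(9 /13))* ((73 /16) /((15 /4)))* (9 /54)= -210.77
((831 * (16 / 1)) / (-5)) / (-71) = 37.45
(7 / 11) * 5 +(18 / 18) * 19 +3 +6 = 343 / 11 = 31.18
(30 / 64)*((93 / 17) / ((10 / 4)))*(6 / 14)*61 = 51057 / 1904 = 26.82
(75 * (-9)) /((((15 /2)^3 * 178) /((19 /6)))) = -0.03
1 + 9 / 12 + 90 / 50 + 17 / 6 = 6.38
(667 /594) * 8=8.98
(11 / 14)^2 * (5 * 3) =1815 / 196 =9.26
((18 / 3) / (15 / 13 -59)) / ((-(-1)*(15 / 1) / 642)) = -4173 / 940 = -4.44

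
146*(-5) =-730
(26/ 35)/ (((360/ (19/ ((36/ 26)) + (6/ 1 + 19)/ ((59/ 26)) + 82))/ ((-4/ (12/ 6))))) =-1473641/ 3345300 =-0.44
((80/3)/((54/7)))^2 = 78400/6561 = 11.95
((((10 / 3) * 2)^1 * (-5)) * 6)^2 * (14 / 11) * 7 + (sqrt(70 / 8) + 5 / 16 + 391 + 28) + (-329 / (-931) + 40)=sqrt(35) / 2 + 8352519859 / 23408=356826.26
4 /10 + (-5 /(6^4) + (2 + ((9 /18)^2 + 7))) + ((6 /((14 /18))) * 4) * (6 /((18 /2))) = 1370669 /45360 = 30.22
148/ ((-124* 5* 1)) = -37/ 155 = -0.24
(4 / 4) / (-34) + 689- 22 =22677 / 34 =666.97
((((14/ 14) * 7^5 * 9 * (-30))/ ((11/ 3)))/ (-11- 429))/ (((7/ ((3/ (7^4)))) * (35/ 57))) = 13851/ 16940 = 0.82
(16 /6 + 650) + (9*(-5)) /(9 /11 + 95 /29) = 2514083 /3918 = 641.68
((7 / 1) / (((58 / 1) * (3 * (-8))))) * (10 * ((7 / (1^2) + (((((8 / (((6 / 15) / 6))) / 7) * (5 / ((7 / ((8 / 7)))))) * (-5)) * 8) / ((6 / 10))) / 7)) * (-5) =-7939975 / 238728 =-33.26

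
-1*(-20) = 20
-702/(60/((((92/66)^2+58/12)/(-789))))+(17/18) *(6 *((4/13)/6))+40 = 3007755253/74465820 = 40.39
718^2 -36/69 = 515523.48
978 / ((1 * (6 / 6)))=978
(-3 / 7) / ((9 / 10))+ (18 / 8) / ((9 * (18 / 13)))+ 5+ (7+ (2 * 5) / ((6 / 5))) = 10099 / 504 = 20.04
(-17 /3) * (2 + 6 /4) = -119 /6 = -19.83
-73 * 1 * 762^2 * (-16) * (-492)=-333670558464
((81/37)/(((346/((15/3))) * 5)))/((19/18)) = 729/121619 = 0.01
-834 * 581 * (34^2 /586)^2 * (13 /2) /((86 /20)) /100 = -526115650242 /18457535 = -28504.11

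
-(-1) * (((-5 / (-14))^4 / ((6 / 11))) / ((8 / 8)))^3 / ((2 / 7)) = 324951171875 / 3498824306589696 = 0.00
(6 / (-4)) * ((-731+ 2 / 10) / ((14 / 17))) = 13311 / 10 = 1331.10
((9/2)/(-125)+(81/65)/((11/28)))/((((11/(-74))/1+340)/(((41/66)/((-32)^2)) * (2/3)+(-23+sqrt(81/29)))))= -1074658650763/5063600256000+12444543 * sqrt(29)/4345537625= -0.20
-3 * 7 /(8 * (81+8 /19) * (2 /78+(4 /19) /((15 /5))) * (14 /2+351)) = -3249 /3456848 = -0.00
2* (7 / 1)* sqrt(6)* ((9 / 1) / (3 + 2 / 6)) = 189* sqrt(6) / 5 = 92.59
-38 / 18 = -19 / 9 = -2.11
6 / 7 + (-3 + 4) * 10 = 76 / 7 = 10.86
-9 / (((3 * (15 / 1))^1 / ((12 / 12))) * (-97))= 0.00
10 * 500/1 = 5000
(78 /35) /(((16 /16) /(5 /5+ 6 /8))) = 3.90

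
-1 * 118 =-118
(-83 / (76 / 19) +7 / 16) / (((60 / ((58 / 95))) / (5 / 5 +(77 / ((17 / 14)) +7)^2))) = -270138973 / 263568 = -1024.93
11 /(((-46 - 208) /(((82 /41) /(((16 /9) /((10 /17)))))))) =-495 /17272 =-0.03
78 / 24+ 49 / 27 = 547 / 108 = 5.06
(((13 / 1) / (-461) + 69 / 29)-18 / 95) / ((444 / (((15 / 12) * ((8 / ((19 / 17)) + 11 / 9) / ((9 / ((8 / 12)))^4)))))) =3934155334 / 2562280491831831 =0.00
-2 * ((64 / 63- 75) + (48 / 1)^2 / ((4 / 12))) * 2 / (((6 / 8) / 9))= -6892720 / 21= -328224.76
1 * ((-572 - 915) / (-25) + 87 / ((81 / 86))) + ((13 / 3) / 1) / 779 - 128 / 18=76110446 / 525825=144.74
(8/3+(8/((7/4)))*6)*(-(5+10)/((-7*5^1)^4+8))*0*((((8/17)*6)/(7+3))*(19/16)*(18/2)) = 0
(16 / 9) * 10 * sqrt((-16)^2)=2560 / 9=284.44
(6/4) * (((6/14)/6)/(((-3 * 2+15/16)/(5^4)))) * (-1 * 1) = 2500/189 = 13.23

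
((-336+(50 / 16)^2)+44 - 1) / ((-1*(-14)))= -18127 / 896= -20.23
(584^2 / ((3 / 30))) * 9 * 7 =214865280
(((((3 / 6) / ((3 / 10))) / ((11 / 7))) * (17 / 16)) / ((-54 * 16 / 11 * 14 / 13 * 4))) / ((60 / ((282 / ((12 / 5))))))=-51935 / 7962624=-0.01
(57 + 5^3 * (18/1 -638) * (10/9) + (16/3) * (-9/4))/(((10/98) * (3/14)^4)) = -291617046896/729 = -400023383.95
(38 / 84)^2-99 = -174275 / 1764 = -98.80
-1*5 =-5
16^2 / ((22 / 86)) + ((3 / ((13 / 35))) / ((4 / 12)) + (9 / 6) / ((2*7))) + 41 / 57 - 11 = 1014.78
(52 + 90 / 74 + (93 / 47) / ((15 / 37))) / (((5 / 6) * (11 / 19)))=57587556 / 478225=120.42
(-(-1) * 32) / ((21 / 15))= 160 / 7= 22.86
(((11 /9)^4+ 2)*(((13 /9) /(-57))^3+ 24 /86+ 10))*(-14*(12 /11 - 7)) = 1507583801805980990 /418970334802041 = 3598.31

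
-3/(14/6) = -9/7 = -1.29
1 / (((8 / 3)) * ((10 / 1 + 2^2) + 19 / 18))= 27 / 1084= 0.02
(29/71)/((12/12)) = 29/71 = 0.41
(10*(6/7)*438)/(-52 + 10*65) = 13140/2093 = 6.28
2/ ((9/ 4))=8/ 9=0.89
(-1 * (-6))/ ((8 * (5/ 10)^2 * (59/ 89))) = 267/ 59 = 4.53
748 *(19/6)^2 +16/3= 67555/9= 7506.11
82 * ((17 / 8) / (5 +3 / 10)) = 3485 / 106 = 32.88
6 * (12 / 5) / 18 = 4 / 5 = 0.80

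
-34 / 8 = -17 / 4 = -4.25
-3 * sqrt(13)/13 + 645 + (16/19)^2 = 233101/361- 3 * sqrt(13)/13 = 644.88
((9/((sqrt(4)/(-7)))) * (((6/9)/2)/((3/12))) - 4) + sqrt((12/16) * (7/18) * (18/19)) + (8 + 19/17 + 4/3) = -35.02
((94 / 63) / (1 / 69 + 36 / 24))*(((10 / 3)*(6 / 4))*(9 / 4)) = 11.08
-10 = -10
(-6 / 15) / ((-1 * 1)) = 0.40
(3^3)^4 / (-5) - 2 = -531451 / 5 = -106290.20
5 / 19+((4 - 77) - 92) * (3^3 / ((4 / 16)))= -338575 / 19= -17819.74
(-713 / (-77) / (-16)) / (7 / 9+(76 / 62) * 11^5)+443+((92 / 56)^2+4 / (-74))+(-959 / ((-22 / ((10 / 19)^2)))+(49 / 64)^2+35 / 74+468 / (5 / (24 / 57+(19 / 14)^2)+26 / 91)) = 7023811546985949166604099 / 10867166186810202271744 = 646.33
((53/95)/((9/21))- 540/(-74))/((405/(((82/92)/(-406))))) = -3717757/79760060100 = -0.00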